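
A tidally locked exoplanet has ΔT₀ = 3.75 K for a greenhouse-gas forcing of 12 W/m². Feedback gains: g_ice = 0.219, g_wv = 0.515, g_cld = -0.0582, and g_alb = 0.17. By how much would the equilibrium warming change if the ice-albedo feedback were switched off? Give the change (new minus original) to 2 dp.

-14.27 K

Original: g = 0.8458, ΔT = 3.75/(1−0.8458) = 24.3191 K.
Without ice-albedo: g' = 0.6268, ΔT' = 3.75/(1−0.6268) = 10.0482 K.
Change = 10.0482 − 24.3191 = -14.27 K.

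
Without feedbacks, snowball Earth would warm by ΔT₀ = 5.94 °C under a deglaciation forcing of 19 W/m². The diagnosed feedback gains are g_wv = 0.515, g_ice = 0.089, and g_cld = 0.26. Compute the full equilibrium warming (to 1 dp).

43.7 °C

Total gain g = 0.515 + 0.089 + 0.26 = 0.864.
Amplification A = 1/(1 − 0.864) = 7.353.
ΔT = 5.94 × 7.353 = 43.7 °C.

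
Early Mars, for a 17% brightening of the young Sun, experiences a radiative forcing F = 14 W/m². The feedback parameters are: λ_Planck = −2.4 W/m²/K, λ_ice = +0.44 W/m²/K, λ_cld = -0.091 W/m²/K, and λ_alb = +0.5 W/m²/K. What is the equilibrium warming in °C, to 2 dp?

9.03 °C

Net feedback parameter λ = (−2.4) + (+0.44) + (-0.091) + (+0.5) = -1.551 W/m²/K.
ΔT = −F/λ = −14/(-1.551) = 9.03 °C.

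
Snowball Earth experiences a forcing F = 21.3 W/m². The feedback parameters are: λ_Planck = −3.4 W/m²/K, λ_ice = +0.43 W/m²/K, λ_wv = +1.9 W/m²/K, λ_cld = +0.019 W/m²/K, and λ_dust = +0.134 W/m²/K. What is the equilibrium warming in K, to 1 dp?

Net feedback parameter λ = (−3.4) + (+0.43) + (+1.9) + (+0.019) + (+0.134) = -0.917 W/m²/K.
ΔT = −F/λ = −21.3/(-0.917) = 23.2 K.

23.2 K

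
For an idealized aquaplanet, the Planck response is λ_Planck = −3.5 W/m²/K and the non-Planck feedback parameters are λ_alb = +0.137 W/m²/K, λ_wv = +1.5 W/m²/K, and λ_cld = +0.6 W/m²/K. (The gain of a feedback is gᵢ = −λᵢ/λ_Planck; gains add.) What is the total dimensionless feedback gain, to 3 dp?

0.639

Convert to gains: g_alb = 0.137/3.5 = 0.03914; g_wv = 1.5/3.5 = 0.4286; g_cld = 0.6/3.5 = 0.1714.
Total gain g = 0.63914.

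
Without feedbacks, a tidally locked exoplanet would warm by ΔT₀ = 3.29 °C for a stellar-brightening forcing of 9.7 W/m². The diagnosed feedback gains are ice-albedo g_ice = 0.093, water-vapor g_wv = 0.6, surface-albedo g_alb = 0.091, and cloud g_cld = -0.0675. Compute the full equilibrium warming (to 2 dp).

11.60 °C

Total gain g = 0.093 + 0.6 + 0.091 − 0.0675 = 0.7165.
Amplification A = 1/(1 − 0.7165) = 3.527.
ΔT = 3.29 × 3.527 = 11.60 °C.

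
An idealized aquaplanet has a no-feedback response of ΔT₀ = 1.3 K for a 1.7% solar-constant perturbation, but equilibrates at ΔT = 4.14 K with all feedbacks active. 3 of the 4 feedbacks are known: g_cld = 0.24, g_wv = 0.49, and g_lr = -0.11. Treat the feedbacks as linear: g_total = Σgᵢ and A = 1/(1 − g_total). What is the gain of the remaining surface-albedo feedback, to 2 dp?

0.07

Amplification A = ΔT/ΔT₀ = 4.14/1.3 = 3.185.
Total gain g = 1 − 1/A = 1 − 1/3.185 = 0.686.
Known gains sum to 0.24 + 0.49 − 0.11 = 0.62.
g_alb = 0.686 − 0.62 = 0.07.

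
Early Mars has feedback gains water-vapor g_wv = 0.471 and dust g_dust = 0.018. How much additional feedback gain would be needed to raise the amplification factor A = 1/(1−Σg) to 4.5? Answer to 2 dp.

0.29

Current total gain = 0.489.
Target gain for A = 4.5: g* = 1 − 1/4.5 = 0.7778.
Additional gain needed = 0.7778 − 0.489 = 0.29.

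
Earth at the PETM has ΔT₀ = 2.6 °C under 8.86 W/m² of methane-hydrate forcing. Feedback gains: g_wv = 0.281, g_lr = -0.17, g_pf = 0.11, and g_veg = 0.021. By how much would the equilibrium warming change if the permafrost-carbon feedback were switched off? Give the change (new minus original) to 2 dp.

-0.43 °C

Original: g = 0.242, ΔT = 2.6/(1−0.242) = 3.4301 °C.
Without permafrost-carbon: g' = 0.132, ΔT' = 2.6/(1−0.132) = 2.9954 °C.
Change = 2.9954 − 3.4301 = -0.43 °C.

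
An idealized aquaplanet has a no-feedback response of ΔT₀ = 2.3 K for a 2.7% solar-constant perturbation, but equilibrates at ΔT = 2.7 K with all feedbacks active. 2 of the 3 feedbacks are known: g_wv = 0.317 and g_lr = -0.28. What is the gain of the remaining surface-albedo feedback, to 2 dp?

0.11

Amplification A = ΔT/ΔT₀ = 2.7/2.3 = 1.174.
Total gain g = 1 − 1/A = 1 − 1/1.174 = 0.1482.
Known gains sum to 0.317 − 0.28 = 0.037.
g_alb = 0.1482 − 0.037 = 0.11.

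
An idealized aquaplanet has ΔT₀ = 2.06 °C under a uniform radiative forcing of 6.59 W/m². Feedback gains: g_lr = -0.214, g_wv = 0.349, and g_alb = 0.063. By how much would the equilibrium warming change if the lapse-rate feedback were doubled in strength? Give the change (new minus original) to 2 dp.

Original: g = 0.198, ΔT = 2.06/(1−0.198) = 2.5686 °C.
With doubled lapse-rate: g' = -0.016, ΔT' = 2.06/(1+0.016) = 2.0276 °C.
Change = 2.0276 − 2.5686 = -0.54 °C.

-0.54 °C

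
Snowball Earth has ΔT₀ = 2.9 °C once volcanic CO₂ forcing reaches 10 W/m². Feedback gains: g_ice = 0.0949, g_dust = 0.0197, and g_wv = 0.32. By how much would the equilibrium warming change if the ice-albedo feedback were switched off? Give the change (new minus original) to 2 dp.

Original: g = 0.4346, ΔT = 2.9/(1−0.4346) = 5.1291 °C.
Without ice-albedo: g' = 0.3397, ΔT' = 2.9/(1−0.3397) = 4.3919 °C.
Change = 4.3919 − 5.1291 = -0.74 °C.

-0.74 °C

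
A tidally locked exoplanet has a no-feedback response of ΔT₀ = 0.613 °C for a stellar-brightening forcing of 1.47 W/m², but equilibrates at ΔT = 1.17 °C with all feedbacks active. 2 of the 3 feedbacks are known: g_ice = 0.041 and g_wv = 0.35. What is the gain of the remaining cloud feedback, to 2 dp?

Amplification A = ΔT/ΔT₀ = 1.17/0.613 = 1.909.
Total gain g = 1 − 1/A = 1 − 1/1.909 = 0.4762.
Known gains sum to 0.041 + 0.35 = 0.391.
g_cld = 0.4762 − 0.391 = 0.09.

0.09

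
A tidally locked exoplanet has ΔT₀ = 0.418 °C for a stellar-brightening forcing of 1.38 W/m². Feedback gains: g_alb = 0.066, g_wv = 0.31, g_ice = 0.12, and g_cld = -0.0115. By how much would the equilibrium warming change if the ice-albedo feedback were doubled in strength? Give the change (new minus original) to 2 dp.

0.25 °C

Original: g = 0.4845, ΔT = 0.418/(1−0.4845) = 0.8109 °C.
With doubled ice-albedo: g' = 0.6045, ΔT' = 0.418/(1−0.6045) = 1.0569 °C.
Change = 1.0569 − 0.8109 = 0.25 °C.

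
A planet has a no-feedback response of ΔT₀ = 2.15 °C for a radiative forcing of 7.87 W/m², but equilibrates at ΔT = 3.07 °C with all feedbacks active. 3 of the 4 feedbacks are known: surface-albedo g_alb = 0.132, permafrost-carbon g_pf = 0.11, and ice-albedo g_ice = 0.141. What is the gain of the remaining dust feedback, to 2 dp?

Amplification A = ΔT/ΔT₀ = 3.07/2.15 = 1.428.
Total gain g = 1 − 1/A = 1 − 1/1.428 = 0.2997.
Known gains sum to 0.132 + 0.11 + 0.141 = 0.383.
g_dust = 0.2997 − 0.383 = -0.08.

-0.08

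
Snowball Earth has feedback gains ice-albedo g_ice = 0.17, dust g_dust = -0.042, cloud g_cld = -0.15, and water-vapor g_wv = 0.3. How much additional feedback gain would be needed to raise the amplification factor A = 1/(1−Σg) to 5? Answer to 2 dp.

Current total gain = 0.278.
Target gain for A = 5: g* = 1 − 1/5 = 0.8.
Additional gain needed = 0.8 − 0.278 = 0.52.

0.52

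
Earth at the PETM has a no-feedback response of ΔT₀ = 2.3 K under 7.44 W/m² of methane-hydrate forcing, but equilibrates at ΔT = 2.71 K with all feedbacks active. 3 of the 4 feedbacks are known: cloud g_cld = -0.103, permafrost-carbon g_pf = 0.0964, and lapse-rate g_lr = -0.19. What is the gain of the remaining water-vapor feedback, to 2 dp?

0.35

Amplification A = ΔT/ΔT₀ = 2.71/2.3 = 1.178.
Total gain g = 1 − 1/A = 1 − 1/1.178 = 0.1511.
Known gains sum to -0.103 + 0.0964 − 0.19 = -0.1966.
g_wv = 0.1511 + 0.1966 = 0.35.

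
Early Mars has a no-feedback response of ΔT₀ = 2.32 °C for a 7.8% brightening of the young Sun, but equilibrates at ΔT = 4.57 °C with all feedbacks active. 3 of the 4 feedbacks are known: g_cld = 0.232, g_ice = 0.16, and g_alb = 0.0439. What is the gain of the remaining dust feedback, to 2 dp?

0.06

Amplification A = ΔT/ΔT₀ = 4.57/2.32 = 1.97.
Total gain g = 1 − 1/A = 1 − 1/1.97 = 0.4924.
Known gains sum to 0.232 + 0.16 + 0.0439 = 0.4359.
g_dust = 0.4924 − 0.4359 = 0.06.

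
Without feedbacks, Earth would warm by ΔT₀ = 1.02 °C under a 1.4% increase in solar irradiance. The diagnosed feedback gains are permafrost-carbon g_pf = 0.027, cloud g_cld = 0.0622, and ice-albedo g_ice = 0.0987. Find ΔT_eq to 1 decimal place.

Total gain g = 0.027 + 0.0622 + 0.0987 = 0.1879.
Amplification A = 1/(1 − 0.1879) = 1.231.
ΔT = 1.02 × 1.231 = 1.3 °C.

1.3 °C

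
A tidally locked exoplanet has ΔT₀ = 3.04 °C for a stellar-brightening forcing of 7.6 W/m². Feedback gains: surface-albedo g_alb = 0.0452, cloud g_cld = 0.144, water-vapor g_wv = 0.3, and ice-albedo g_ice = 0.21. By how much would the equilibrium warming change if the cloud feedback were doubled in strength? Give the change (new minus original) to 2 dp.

Original: g = 0.6992, ΔT = 3.04/(1−0.6992) = 10.1064 °C.
With doubled cloud: g' = 0.8432, ΔT' = 3.04/(1−0.8432) = 19.3878 °C.
Change = 19.3878 − 10.1064 = 9.28 °C.

9.28 °C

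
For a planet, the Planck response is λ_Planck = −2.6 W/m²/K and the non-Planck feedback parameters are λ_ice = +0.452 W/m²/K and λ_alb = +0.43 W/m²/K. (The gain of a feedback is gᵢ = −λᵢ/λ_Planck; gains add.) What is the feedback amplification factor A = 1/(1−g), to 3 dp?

Convert to gains: g_ice = 0.452/2.6 = 0.1738; g_alb = 0.43/2.6 = 0.1654.
Total gain g = 0.3392.
A = 1/(1 − 0.3392) = 1.513.

1.513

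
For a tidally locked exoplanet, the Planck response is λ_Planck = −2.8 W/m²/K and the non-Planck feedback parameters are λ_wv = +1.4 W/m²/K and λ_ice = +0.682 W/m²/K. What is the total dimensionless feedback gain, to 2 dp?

Convert to gains: g_wv = 1.4/2.8 = 0.5; g_ice = 0.682/2.8 = 0.2436.
Total gain g = 0.7436.

0.74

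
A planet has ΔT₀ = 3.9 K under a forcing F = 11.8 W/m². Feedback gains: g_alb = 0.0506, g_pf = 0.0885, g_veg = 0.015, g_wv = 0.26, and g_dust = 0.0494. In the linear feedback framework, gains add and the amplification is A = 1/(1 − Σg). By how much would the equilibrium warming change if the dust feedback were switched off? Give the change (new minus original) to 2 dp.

-0.61 K

Original: g = 0.4635, ΔT = 3.9/(1−0.4635) = 7.2693 K.
Without dust: g' = 0.4141, ΔT' = 3.9/(1−0.4141) = 6.6564 K.
Change = 6.6564 − 7.2693 = -0.61 K.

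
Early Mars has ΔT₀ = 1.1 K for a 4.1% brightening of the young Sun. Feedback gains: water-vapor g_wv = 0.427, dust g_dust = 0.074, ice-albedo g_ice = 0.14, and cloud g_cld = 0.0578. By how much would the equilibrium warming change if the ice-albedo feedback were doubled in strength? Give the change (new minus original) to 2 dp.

Original: g = 0.6988, ΔT = 1.1/(1−0.6988) = 3.6521 K.
With doubled ice-albedo: g' = 0.8388, ΔT' = 1.1/(1−0.8388) = 6.8238 K.
Change = 6.8238 − 3.6521 = 3.17 K.

3.17 K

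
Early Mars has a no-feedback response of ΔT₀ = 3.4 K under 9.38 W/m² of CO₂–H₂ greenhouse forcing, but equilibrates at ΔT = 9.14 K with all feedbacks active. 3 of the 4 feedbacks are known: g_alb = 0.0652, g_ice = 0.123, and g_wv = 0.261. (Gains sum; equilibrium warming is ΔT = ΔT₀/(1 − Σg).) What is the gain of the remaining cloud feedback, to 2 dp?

Amplification A = ΔT/ΔT₀ = 9.14/3.4 = 2.688.
Total gain g = 1 − 1/A = 1 − 1/2.688 = 0.628.
Known gains sum to 0.0652 + 0.123 + 0.261 = 0.4492.
g_cld = 0.628 − 0.4492 = 0.18.

0.18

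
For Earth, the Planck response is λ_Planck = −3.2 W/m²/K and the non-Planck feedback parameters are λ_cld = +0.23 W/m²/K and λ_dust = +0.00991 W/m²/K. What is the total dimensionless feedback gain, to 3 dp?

Convert to gains: g_cld = 0.23/3.2 = 0.07187; g_dust = 0.00991/3.2 = 0.003097.
Total gain g = 0.074967.

0.075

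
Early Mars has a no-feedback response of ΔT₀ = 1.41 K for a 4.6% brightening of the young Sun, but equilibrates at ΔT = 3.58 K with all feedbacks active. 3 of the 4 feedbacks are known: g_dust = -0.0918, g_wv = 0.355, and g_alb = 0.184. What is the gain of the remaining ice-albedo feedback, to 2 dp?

0.16

Amplification A = ΔT/ΔT₀ = 3.58/1.41 = 2.539.
Total gain g = 1 − 1/A = 1 − 1/2.539 = 0.6061.
Known gains sum to -0.0918 + 0.355 + 0.184 = 0.4472.
g_ice = 0.6061 − 0.4472 = 0.16.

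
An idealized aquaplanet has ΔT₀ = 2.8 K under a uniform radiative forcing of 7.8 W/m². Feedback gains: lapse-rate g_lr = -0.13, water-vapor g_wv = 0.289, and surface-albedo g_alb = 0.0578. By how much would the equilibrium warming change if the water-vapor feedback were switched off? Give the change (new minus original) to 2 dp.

Original: g = 0.2168, ΔT = 2.8/(1−0.2168) = 3.5751 K.
Without water-vapor: g' = -0.0722, ΔT' = 2.8/(1+0.0722) = 2.6115 K.
Change = 2.6115 − 3.5751 = -0.96 K.

-0.96 K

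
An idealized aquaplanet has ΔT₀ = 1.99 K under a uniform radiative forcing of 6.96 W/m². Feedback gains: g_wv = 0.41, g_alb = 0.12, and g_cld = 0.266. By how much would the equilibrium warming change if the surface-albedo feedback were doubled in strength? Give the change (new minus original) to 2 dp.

Original: g = 0.796, ΔT = 1.99/(1−0.796) = 9.7549 K.
With doubled surface-albedo: g' = 0.916, ΔT' = 1.99/(1−0.916) = 23.6905 K.
Change = 23.6905 − 9.7549 = 13.94 K.

13.94 K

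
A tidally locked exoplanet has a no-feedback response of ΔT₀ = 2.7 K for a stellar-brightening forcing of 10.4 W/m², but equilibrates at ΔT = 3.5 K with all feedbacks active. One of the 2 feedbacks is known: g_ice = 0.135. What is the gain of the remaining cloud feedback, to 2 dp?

0.09

Amplification A = ΔT/ΔT₀ = 3.5/2.7 = 1.296.
Total gain g = 1 − 1/A = 1 − 1/1.296 = 0.2284.
The known gain is 0.135.
g_cld = 0.2284 − 0.135 = 0.09.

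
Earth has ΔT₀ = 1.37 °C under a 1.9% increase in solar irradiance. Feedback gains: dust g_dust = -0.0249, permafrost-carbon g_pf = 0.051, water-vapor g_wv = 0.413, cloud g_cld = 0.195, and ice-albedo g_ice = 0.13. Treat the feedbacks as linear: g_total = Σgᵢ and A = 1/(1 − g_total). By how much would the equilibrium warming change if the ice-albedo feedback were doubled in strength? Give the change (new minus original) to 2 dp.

7.13 °C

Original: g = 0.7641, ΔT = 1.37/(1−0.7641) = 5.8075 °C.
With doubled ice-albedo: g' = 0.8941, ΔT' = 1.37/(1−0.8941) = 12.9367 °C.
Change = 12.9367 − 5.8075 = 7.13 °C.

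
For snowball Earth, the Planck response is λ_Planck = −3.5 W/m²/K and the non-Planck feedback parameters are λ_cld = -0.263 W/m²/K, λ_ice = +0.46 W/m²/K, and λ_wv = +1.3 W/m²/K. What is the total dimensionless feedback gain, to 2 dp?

Convert to gains: g_cld = -0.263/3.5 = -0.07514; g_ice = 0.46/3.5 = 0.1314; g_wv = 1.3/3.5 = 0.3714.
Total gain g = 0.42766.

0.43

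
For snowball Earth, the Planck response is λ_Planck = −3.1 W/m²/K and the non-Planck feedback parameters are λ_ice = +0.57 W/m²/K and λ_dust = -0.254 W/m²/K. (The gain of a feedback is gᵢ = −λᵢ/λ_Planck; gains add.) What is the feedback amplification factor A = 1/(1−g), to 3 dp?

1.114

Convert to gains: g_ice = 0.57/3.1 = 0.1839; g_dust = -0.254/3.1 = -0.08194.
Total gain g = 0.10196.
A = 1/(1 − 0.10196) = 1.114.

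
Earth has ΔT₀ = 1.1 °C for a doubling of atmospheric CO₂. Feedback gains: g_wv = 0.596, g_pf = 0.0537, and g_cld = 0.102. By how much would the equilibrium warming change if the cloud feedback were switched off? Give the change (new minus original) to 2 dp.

-1.29 °C

Original: g = 0.7517, ΔT = 1.1/(1−0.7517) = 4.4301 °C.
Without cloud: g' = 0.6497, ΔT' = 1.1/(1−0.6497) = 3.1402 °C.
Change = 3.1402 − 4.4301 = -1.29 °C.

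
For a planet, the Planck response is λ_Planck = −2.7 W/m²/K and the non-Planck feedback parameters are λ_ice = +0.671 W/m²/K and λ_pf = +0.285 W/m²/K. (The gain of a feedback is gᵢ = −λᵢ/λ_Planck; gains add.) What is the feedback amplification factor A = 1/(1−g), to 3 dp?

Convert to gains: g_ice = 0.671/2.7 = 0.2485; g_pf = 0.285/2.7 = 0.1056.
Total gain g = 0.3541.
A = 1/(1 − 0.3541) = 1.548.

1.548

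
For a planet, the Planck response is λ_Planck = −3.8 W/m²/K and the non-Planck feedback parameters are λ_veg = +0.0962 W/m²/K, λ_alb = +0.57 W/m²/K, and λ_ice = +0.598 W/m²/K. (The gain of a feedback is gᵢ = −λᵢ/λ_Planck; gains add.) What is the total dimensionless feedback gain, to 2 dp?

Convert to gains: g_veg = 0.0962/3.8 = 0.02532; g_alb = 0.57/3.8 = 0.15; g_ice = 0.598/3.8 = 0.1574.
Total gain g = 0.33272.

0.33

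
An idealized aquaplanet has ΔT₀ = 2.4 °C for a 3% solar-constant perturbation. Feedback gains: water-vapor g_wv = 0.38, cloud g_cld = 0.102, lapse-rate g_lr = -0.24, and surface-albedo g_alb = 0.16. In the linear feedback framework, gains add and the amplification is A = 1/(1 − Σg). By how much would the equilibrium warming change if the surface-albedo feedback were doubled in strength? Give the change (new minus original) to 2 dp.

1.47 °C

Original: g = 0.402, ΔT = 2.4/(1−0.402) = 4.0134 °C.
With doubled surface-albedo: g' = 0.562, ΔT' = 2.4/(1−0.562) = 5.4795 °C.
Change = 5.4795 − 4.0134 = 1.47 °C.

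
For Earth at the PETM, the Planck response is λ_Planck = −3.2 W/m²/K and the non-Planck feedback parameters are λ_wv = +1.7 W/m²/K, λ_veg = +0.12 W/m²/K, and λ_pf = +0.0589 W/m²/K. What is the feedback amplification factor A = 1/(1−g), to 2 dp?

2.42

Convert to gains: g_wv = 1.7/3.2 = 0.5312; g_veg = 0.12/3.2 = 0.0375; g_pf = 0.0589/3.2 = 0.01841.
Total gain g = 0.58711.
A = 1/(1 − 0.58711) = 2.42.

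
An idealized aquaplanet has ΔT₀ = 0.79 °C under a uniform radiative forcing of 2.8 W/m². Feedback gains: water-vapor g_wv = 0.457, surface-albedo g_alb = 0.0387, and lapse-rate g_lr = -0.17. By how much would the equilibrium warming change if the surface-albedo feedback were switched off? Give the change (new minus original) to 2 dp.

Original: g = 0.3257, ΔT = 0.79/(1−0.3257) = 1.1716 °C.
Without surface-albedo: g' = 0.287, ΔT' = 0.79/(1−0.287) = 1.1080 °C.
Change = 1.1080 − 1.1716 = -0.06 °C.

-0.06 °C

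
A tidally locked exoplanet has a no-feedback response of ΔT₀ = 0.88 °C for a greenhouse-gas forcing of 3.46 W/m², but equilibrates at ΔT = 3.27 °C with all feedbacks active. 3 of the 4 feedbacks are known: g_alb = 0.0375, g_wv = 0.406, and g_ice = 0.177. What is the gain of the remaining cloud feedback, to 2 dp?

Amplification A = ΔT/ΔT₀ = 3.27/0.88 = 3.716.
Total gain g = 1 − 1/A = 1 − 1/3.716 = 0.7309.
Known gains sum to 0.0375 + 0.406 + 0.177 = 0.6205.
g_cld = 0.7309 − 0.6205 = 0.11.

0.11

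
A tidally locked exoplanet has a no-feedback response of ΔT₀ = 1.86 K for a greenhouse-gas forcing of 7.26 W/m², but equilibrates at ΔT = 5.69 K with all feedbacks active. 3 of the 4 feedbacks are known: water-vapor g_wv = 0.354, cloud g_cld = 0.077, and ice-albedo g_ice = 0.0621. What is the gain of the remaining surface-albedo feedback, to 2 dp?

0.18

Amplification A = ΔT/ΔT₀ = 5.69/1.86 = 3.059.
Total gain g = 1 − 1/A = 1 − 1/3.059 = 0.6731.
Known gains sum to 0.354 + 0.077 + 0.0621 = 0.4931.
g_alb = 0.6731 − 0.4931 = 0.18.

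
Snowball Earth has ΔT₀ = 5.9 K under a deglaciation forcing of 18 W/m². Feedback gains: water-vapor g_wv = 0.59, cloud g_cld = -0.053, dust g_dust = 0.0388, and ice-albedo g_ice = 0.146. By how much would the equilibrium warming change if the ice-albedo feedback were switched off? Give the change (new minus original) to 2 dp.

Original: g = 0.7218, ΔT = 5.9/(1−0.7218) = 21.2078 K.
Without ice-albedo: g' = 0.5758, ΔT' = 5.9/(1−0.5758) = 13.9085 K.
Change = 13.9085 − 21.2078 = -7.30 K.

-7.30 K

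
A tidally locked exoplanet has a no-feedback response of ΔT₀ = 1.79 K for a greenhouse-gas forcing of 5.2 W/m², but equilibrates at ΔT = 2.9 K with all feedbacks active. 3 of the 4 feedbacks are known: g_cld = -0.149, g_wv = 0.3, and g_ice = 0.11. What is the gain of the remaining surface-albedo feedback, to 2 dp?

0.12

Amplification A = ΔT/ΔT₀ = 2.9/1.79 = 1.62.
Total gain g = 1 − 1/A = 1 − 1/1.62 = 0.3827.
Known gains sum to -0.149 + 0.3 + 0.11 = 0.261.
g_alb = 0.3827 − 0.261 = 0.12.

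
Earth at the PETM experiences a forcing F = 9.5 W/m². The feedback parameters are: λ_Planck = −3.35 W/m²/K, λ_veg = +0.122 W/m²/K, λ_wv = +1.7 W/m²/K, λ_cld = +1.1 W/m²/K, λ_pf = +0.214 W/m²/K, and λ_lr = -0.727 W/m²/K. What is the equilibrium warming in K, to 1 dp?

Net feedback parameter λ = (−3.35) + (+0.122) + (+1.7) + (+1.1) + (+0.214) + (-0.727) = -0.941 W/m²/K.
ΔT = −F/λ = −9.5/(-0.941) = 10.1 K.

10.1 K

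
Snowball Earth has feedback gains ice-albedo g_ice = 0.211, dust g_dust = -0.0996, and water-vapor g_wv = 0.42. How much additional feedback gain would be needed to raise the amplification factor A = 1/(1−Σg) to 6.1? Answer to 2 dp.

0.30

Current total gain = 0.5314.
Target gain for A = 6.1: g* = 1 − 1/6.1 = 0.8361.
Additional gain needed = 0.8361 − 0.5314 = 0.30.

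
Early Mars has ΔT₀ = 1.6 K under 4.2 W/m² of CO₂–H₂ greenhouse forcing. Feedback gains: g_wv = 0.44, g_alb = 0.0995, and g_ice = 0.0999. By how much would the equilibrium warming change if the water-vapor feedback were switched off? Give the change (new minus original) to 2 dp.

-2.44 K

Original: g = 0.6394, ΔT = 1.6/(1−0.6394) = 4.4370 K.
Without water-vapor: g' = 0.1994, ΔT' = 1.6/(1−0.1994) = 1.9985 K.
Change = 1.9985 − 4.4370 = -2.44 K.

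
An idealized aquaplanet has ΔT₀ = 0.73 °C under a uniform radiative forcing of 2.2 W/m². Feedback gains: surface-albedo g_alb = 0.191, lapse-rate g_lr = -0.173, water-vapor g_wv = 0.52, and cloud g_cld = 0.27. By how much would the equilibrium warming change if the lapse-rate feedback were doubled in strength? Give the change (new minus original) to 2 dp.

-1.80 °C

Original: g = 0.808, ΔT = 0.73/(1−0.808) = 3.8021 °C.
With doubled lapse-rate: g' = 0.635, ΔT' = 0.73/(1−0.635) = 2.0000 °C.
Change = 2.0000 − 3.8021 = -1.80 °C.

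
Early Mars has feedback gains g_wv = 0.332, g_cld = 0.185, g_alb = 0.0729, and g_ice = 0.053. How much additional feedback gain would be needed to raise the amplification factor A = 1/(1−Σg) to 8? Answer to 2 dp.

0.23

Current total gain = 0.6429.
Target gain for A = 8: g* = 1 − 1/8 = 0.875.
Additional gain needed = 0.875 − 0.6429 = 0.23.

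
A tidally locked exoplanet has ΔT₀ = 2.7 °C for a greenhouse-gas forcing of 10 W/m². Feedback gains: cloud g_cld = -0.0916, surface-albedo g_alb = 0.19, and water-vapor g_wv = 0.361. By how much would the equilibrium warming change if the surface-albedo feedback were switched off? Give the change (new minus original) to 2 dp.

-1.30 °C

Original: g = 0.4594, ΔT = 2.7/(1−0.4594) = 4.9945 °C.
Without surface-albedo: g' = 0.2694, ΔT' = 2.7/(1−0.2694) = 3.6956 °C.
Change = 3.6956 − 4.9945 = -1.30 °C.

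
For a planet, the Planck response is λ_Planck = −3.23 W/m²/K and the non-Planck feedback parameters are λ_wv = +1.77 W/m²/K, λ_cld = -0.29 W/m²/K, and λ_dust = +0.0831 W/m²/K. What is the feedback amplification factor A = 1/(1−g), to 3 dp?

Convert to gains: g_wv = 1.77/3.23 = 0.548; g_cld = -0.29/3.23 = -0.08978; g_dust = 0.0831/3.23 = 0.02573.
Total gain g = 0.48395.
A = 1/(1 − 0.48395) = 1.938.

1.938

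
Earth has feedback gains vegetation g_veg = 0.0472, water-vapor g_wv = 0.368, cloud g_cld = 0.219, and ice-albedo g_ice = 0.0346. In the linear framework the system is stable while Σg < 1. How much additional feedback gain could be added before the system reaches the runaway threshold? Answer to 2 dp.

0.33

Current total gain = 0.0472 + 0.368 + 0.219 + 0.0346 = 0.6688.
Margin to runaway = 1 − 0.6688 = 0.33.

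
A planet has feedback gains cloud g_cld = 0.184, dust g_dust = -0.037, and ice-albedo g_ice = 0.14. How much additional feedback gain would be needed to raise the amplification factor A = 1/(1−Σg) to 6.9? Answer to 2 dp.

Current total gain = 0.287.
Target gain for A = 6.9: g* = 1 − 1/6.9 = 0.8551.
Additional gain needed = 0.8551 − 0.287 = 0.57.

0.57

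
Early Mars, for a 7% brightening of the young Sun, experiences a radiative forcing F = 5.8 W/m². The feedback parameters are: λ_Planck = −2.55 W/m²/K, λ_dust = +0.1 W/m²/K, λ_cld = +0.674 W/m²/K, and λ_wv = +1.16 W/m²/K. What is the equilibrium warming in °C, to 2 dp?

Net feedback parameter λ = (−2.55) + (+0.1) + (+0.674) + (+1.16) = -0.616 W/m²/K.
ΔT = −F/λ = −5.8/(-0.616) = 9.42 °C.

9.42 °C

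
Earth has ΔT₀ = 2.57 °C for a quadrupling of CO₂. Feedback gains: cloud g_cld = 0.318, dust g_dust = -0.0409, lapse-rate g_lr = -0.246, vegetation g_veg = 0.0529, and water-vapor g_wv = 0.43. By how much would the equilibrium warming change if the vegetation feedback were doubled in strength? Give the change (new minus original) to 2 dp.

Original: g = 0.514, ΔT = 2.57/(1−0.514) = 5.2881 °C.
With doubled vegetation: g' = 0.5669, ΔT' = 2.57/(1−0.5669) = 5.9340 °C.
Change = 5.9340 − 5.2881 = 0.65 °C.

0.65 °C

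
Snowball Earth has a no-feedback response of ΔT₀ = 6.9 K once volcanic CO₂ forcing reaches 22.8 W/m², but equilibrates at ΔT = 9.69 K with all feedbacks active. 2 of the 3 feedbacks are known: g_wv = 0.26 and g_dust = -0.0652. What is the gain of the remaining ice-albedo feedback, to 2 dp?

0.09

Amplification A = ΔT/ΔT₀ = 9.69/6.9 = 1.404.
Total gain g = 1 − 1/A = 1 − 1/1.404 = 0.2877.
Known gains sum to 0.26 − 0.0652 = 0.1948.
g_ice = 0.2877 − 0.1948 = 0.09.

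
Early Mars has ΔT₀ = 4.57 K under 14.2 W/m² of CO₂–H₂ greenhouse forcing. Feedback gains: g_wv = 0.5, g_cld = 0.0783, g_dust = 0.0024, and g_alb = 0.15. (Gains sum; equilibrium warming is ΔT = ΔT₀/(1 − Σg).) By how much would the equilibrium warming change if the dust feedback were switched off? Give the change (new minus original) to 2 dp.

-0.15 K

Original: g = 0.7307, ΔT = 4.57/(1−0.7307) = 16.9699 K.
Without dust: g' = 0.7283, ΔT' = 4.57/(1−0.7283) = 16.8200 K.
Change = 16.8200 − 16.9699 = -0.15 K.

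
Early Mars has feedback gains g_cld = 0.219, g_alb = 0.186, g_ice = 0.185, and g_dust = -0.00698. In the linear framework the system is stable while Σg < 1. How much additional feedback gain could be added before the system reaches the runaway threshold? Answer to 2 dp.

0.42

Current total gain = 0.219 + 0.186 + 0.185 − 0.00698 = 0.58302.
Margin to runaway = 1 − 0.58302 = 0.42.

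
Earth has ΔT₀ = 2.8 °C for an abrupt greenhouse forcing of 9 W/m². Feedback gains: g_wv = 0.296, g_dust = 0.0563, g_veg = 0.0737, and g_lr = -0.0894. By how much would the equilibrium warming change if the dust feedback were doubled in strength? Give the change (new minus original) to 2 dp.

0.39 °C

Original: g = 0.3366, ΔT = 2.8/(1−0.3366) = 4.2207 °C.
With doubled dust: g' = 0.3929, ΔT' = 2.8/(1−0.3929) = 4.6121 °C.
Change = 4.6121 − 4.2207 = 0.39 °C.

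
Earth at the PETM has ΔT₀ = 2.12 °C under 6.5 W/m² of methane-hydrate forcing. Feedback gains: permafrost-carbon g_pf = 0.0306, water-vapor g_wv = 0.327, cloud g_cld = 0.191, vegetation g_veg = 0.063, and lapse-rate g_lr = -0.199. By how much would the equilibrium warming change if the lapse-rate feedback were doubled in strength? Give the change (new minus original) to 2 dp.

-0.91 °C

Original: g = 0.4126, ΔT = 2.12/(1−0.4126) = 3.6091 °C.
With doubled lapse-rate: g' = 0.2136, ΔT' = 2.12/(1−0.2136) = 2.6958 °C.
Change = 2.6958 − 3.6091 = -0.91 °C.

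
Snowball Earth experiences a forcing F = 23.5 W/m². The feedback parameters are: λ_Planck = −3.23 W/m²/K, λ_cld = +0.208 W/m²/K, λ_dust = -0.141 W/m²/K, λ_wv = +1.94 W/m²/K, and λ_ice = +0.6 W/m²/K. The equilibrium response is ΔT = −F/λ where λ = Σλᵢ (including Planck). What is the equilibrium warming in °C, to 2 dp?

Net feedback parameter λ = (−3.23) + (+0.208) + (-0.141) + (+1.94) + (+0.6) = -0.623 W/m²/K.
ΔT = −F/λ = −23.5/(-0.623) = 37.72 °C.

37.72 °C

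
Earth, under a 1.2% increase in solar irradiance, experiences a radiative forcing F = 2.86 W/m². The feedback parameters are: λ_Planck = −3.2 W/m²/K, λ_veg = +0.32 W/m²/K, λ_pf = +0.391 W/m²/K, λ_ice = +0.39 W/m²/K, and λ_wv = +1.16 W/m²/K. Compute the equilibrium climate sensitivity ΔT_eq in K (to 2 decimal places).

3.05 K

Net feedback parameter λ = (−3.2) + (+0.32) + (+0.391) + (+0.39) + (+1.16) = -0.939 W/m²/K.
ΔT = −F/λ = −2.86/(-0.939) = 3.05 K.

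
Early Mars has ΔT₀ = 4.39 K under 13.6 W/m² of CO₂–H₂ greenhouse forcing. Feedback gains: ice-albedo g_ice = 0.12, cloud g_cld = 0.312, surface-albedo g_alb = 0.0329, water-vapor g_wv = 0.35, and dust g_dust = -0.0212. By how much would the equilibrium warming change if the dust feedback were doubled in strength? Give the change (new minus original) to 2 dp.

-1.98 K

Original: g = 0.7937, ΔT = 4.39/(1−0.7937) = 21.2797 K.
With doubled dust: g' = 0.7725, ΔT' = 4.39/(1−0.7725) = 19.2967 K.
Change = 19.2967 − 21.2797 = -1.98 K.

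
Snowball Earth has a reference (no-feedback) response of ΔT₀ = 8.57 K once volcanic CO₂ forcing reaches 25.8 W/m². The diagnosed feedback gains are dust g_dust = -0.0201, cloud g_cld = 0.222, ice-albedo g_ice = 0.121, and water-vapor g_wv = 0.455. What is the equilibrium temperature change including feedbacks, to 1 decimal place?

38.6 K

Total gain g = -0.0201 + 0.222 + 0.121 + 0.455 = 0.7779.
Amplification A = 1/(1 − 0.7779) = 4.502.
ΔT = 8.57 × 4.502 = 38.6 K.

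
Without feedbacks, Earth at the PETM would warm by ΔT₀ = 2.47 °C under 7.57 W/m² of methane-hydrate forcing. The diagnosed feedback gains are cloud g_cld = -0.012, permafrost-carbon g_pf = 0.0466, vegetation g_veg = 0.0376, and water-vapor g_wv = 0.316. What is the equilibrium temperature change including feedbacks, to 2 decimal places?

4.04 °C

Total gain g = -0.012 + 0.0466 + 0.0376 + 0.316 = 0.3882.
Amplification A = 1/(1 − 0.3882) = 1.635.
ΔT = 2.47 × 1.635 = 4.04 °C.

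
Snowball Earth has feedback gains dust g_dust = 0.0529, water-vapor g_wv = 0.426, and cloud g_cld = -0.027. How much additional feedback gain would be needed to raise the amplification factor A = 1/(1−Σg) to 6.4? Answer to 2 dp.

Current total gain = 0.4519.
Target gain for A = 6.4: g* = 1 − 1/6.4 = 0.8438.
Additional gain needed = 0.8438 − 0.4519 = 0.39.

0.39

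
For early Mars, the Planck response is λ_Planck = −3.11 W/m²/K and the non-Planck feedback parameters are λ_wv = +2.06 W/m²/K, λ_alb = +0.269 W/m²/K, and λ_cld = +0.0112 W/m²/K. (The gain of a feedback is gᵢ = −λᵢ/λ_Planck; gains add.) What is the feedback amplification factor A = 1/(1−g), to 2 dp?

4.04

Convert to gains: g_wv = 2.06/3.11 = 0.6624; g_alb = 0.269/3.11 = 0.0865; g_cld = 0.0112/3.11 = 0.003601.
Total gain g = 0.752501.
A = 1/(1 − 0.752501) = 4.04.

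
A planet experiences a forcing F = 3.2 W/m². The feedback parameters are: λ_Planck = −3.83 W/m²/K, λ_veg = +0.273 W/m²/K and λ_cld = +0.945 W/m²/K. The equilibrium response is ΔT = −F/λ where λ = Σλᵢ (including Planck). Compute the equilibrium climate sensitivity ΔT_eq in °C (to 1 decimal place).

1.2 °C

Net feedback parameter λ = (−3.83) + (+0.273) + (+0.945) = -2.612 W/m²/K.
ΔT = −F/λ = −3.2/(-2.612) = 1.2 °C.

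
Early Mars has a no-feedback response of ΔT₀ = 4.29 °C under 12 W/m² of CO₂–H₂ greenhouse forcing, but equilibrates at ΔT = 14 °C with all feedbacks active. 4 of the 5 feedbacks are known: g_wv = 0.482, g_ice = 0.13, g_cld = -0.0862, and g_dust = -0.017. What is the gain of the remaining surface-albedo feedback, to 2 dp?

Amplification A = ΔT/ΔT₀ = 14/4.29 = 3.263.
Total gain g = 1 − 1/A = 1 − 1/3.263 = 0.6935.
Known gains sum to 0.482 + 0.13 − 0.0862 − 0.017 = 0.5088.
g_alb = 0.6935 − 0.5088 = 0.18.

0.18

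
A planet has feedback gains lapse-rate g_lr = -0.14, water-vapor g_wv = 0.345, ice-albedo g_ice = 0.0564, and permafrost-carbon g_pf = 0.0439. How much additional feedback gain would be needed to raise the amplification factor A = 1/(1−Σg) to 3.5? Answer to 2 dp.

0.41

Current total gain = 0.3053.
Target gain for A = 3.5: g* = 1 − 1/3.5 = 0.7143.
Additional gain needed = 0.7143 − 0.3053 = 0.41.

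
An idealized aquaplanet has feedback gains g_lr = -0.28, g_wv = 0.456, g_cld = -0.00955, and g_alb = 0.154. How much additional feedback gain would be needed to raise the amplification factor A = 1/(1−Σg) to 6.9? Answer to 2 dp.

Current total gain = 0.32045.
Target gain for A = 6.9: g* = 1 − 1/6.9 = 0.8551.
Additional gain needed = 0.8551 − 0.32045 = 0.53.

0.53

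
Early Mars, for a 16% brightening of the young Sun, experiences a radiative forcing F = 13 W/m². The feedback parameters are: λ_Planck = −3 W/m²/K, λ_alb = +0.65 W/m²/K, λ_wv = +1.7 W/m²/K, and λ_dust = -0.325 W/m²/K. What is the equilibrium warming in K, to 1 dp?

13.3 K

Net feedback parameter λ = (−3) + (+0.65) + (+1.7) + (-0.325) = -0.975 W/m²/K.
ΔT = −F/λ = −13/(-0.975) = 13.3 K.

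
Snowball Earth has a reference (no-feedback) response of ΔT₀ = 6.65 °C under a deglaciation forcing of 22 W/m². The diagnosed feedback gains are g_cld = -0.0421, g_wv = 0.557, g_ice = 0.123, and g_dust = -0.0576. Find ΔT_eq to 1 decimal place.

15.8 °C

Total gain g = -0.0421 + 0.557 + 0.123 − 0.0576 = 0.5803.
Amplification A = 1/(1 − 0.5803) = 2.383.
ΔT = 6.65 × 2.383 = 15.8 °C.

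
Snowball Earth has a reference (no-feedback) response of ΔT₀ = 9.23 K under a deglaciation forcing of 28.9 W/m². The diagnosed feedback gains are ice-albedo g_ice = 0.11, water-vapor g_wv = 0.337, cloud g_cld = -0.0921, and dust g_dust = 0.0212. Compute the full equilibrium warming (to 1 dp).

14.8 K

Total gain g = 0.11 + 0.337 − 0.0921 + 0.0212 = 0.3761.
Amplification A = 1/(1 − 0.3761) = 1.603.
ΔT = 9.23 × 1.603 = 14.8 K.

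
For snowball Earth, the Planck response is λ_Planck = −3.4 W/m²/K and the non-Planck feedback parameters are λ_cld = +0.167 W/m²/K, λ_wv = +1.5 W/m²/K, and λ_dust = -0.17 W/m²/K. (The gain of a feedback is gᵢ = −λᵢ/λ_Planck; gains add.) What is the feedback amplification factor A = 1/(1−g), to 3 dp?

1.787

Convert to gains: g_cld = 0.167/3.4 = 0.04912; g_wv = 1.5/3.4 = 0.4412; g_dust = -0.17/3.4 = -0.05.
Total gain g = 0.44032.
A = 1/(1 − 0.44032) = 1.787.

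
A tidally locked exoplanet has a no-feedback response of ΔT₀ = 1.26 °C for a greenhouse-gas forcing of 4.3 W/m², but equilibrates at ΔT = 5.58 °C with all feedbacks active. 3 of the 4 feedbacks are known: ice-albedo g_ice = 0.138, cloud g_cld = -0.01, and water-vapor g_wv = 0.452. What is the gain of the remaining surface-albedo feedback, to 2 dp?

Amplification A = ΔT/ΔT₀ = 5.58/1.26 = 4.429.
Total gain g = 1 − 1/A = 1 − 1/4.429 = 0.7742.
Known gains sum to 0.138 − 0.01 + 0.452 = 0.58.
g_alb = 0.7742 − 0.58 = 0.19.

0.19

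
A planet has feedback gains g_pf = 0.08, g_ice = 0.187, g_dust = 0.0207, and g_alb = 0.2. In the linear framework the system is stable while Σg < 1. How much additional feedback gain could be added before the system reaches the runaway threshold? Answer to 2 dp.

0.51

Current total gain = 0.08 + 0.187 + 0.0207 + 0.2 = 0.4877.
Margin to runaway = 1 − 0.4877 = 0.51.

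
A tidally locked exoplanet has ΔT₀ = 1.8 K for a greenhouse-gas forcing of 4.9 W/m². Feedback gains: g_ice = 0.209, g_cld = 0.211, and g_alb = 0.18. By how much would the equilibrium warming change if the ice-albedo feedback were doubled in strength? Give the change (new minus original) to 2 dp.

4.92 K

Original: g = 0.6, ΔT = 1.8/(1−0.6) = 4.5000 K.
With doubled ice-albedo: g' = 0.809, ΔT' = 1.8/(1−0.809) = 9.4241 K.
Change = 9.4241 − 4.5000 = 4.92 K.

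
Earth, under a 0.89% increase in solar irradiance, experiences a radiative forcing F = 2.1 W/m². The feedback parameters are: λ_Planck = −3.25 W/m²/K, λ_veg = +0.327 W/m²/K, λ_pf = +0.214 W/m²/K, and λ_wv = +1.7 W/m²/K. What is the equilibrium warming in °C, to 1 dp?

Net feedback parameter λ = (−3.25) + (+0.327) + (+0.214) + (+1.7) = -1.009 W/m²/K.
ΔT = −F/λ = −2.1/(-1.009) = 2.1 °C.

2.1 °C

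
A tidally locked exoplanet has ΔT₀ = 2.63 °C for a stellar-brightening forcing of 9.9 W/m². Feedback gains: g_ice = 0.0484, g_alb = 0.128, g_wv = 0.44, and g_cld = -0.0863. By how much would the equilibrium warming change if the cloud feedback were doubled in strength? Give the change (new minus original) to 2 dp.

Original: g = 0.5301, ΔT = 2.63/(1−0.5301) = 5.5969 °C.
With doubled cloud: g' = 0.4438, ΔT' = 2.63/(1−0.4438) = 4.7285 °C.
Change = 4.7285 − 5.5969 = -0.87 °C.

-0.87 °C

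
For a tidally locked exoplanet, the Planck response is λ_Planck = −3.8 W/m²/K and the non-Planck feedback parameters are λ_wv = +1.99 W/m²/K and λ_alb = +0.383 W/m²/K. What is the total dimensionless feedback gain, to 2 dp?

0.62

Convert to gains: g_wv = 1.99/3.8 = 0.5237; g_alb = 0.383/3.8 = 0.1008.
Total gain g = 0.6245.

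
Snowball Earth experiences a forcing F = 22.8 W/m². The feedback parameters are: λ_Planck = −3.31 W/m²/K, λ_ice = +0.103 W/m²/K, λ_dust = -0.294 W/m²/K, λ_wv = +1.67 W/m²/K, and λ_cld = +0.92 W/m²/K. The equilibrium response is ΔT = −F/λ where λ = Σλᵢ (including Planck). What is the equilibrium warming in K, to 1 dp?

25.0 K

Net feedback parameter λ = (−3.31) + (+0.103) + (-0.294) + (+1.67) + (+0.92) = -0.911 W/m²/K.
ΔT = −F/λ = −22.8/(-0.911) = 25.0 K.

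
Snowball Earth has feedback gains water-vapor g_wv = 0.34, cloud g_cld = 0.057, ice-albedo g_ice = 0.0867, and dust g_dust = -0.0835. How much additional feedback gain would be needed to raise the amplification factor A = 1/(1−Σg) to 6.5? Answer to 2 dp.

0.45

Current total gain = 0.4002.
Target gain for A = 6.5: g* = 1 − 1/6.5 = 0.8462.
Additional gain needed = 0.8462 − 0.4002 = 0.45.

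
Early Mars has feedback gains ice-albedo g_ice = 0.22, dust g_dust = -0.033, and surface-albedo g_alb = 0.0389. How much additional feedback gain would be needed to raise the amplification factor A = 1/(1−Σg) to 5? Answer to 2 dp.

0.57

Current total gain = 0.2259.
Target gain for A = 5: g* = 1 − 1/5 = 0.8.
Additional gain needed = 0.8 − 0.2259 = 0.57.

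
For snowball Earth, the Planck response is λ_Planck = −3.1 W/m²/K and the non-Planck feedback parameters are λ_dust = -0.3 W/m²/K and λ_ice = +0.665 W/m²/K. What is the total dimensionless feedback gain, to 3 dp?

Convert to gains: g_dust = -0.3/3.1 = -0.09677; g_ice = 0.665/3.1 = 0.2145.
Total gain g = 0.11773.

0.118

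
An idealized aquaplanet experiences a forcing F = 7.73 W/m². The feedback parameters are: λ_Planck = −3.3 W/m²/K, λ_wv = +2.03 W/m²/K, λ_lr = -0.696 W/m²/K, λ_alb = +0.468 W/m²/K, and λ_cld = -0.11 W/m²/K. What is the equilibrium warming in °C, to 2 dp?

Net feedback parameter λ = (−3.3) + (+2.03) + (-0.696) + (+0.468) + (-0.11) = -1.608 W/m²/K.
ΔT = −F/λ = −7.73/(-1.608) = 4.81 °C.

4.81 °C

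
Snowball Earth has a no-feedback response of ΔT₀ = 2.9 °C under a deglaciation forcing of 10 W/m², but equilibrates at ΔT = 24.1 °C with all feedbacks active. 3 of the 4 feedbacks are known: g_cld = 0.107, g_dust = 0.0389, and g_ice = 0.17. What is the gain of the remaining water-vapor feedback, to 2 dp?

0.56

Amplification A = ΔT/ΔT₀ = 24.1/2.9 = 8.31.
Total gain g = 1 − 1/A = 1 − 1/8.31 = 0.8797.
Known gains sum to 0.107 + 0.0389 + 0.17 = 0.3159.
g_wv = 0.8797 − 0.3159 = 0.56.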